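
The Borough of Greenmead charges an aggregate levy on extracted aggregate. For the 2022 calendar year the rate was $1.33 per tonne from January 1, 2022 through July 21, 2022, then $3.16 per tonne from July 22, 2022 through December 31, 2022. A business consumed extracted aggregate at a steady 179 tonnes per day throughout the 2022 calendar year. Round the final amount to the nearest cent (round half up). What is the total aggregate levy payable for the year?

$140,289.46

January 1 – July 21, 2022: 202 days × 179 tonnes/day = 36,158 tonnes at $1.33/tonne → $48,090.14
July 22 – December 31, 2022: 163 days × 179 tonnes/day = 29,177 tonnes at $3.16/tonne → $92,199.32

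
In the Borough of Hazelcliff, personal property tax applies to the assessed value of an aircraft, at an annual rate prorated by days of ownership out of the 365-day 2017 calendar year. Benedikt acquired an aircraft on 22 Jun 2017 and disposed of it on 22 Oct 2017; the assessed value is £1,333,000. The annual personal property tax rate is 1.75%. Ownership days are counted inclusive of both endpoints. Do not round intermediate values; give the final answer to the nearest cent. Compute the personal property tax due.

Days held (22 Jun – 22 Oct 2017): 123 out of 365
Tax = £1,333,000 × 1.75% × 123/365 = £7,861.0479

£7,861.05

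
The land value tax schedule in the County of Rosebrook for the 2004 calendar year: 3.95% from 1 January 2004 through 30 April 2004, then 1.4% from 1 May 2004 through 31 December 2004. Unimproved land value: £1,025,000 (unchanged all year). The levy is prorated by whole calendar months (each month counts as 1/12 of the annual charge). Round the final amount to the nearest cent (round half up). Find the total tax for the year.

£23,062.50

1 January – 30 April 2004: 4 months at 3.95% → £1,025,000 × 3.95% × 4/12 = £13,495.8333
1 May – 31 December 2004: 8 months at 1.4% → £1,025,000 × 1.4% × 8/12 = £9,566.6667
Total = £23,062.5000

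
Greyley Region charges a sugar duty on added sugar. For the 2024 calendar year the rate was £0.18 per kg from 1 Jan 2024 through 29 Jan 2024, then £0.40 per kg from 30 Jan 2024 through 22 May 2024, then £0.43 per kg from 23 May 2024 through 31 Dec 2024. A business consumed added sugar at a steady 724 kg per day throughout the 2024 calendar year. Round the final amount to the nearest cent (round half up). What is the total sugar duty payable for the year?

£106218.04

1 Jan – 29 Jan 2024: 29 days × 724 kg/day = 20,996 kg at £0.18/kg → £3779.28
30 Jan – 22 May 2024: 114 days × 724 kg/day = 82,536 kg at £0.40/kg → £33014.40
23 May – 31 Dec 2024: 223 days × 724 kg/day = 161,452 kg at £0.43/kg → £69424.36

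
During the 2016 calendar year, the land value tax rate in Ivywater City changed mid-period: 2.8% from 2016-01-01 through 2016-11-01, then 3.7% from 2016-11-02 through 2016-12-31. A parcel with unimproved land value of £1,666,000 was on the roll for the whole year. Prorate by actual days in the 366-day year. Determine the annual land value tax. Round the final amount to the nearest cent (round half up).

£49,106.03

2016-01-01 to 2016-11-01: 306 days at 2.8% → £1,666,000 × 2.8% × 306/366 = £39,000.7869
2016-11-02 to 2016-12-31: 60 days at 3.7% → £1,666,000 × 3.7% × 60/366 = £10,105.2459
Total = £49,106.0328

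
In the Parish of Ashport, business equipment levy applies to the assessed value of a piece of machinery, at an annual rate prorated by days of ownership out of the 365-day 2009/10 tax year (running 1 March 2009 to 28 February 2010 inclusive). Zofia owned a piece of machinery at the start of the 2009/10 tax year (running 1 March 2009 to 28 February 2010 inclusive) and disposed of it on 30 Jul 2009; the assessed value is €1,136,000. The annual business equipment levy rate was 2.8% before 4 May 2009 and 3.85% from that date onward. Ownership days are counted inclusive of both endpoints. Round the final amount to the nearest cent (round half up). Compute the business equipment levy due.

€16,121.86

1 Mar – 3 May 2009: 64 days at 2.8% → €1,136,000 × 2.8% × 64/365 = €5,577.2932
4 May – 30 Jul 2009: 88 days at 3.85% → €1,136,000 × 3.85% × 88/365 = €10,544.5699
Total = €16,121.8630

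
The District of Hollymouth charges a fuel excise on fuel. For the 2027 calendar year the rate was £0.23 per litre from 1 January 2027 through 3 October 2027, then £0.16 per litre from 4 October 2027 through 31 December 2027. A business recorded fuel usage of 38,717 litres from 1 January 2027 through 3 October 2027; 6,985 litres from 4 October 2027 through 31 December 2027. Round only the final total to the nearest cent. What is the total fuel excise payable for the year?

£10,022.51

1 January – 3 October 2027: 38,717 litres at £0.23/litre → £8,904.91
4 October – 31 December 2027: 6,985 litres at £0.16/litre → £1,117.60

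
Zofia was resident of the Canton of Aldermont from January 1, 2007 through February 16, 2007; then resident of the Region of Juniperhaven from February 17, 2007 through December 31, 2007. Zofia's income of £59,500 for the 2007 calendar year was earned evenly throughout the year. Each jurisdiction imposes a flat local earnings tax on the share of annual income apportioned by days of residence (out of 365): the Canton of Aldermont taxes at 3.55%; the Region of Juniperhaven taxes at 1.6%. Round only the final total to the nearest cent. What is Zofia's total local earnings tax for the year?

£1,101.40

The Canton of Aldermont, January 1 – February 16, 2007: 47 days → £59,500 × 3.55% × 47/365 = £271.9884
The Region of Juniperhaven, February 17 – December 31, 2007: 318 days → £59,500 × 1.6% × 318/365 = £829.4137
Total = £1,101.4021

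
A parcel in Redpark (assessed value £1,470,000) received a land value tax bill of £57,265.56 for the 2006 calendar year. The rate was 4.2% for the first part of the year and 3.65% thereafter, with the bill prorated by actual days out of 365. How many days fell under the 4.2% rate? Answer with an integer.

Let d = days at the first rate; then 365 − d days at the second rate.
£1,470,000 × [4.2%·d + 3.65%·(365−d)] / 365 = £57,265.56
Solving gives d = 163, so the new rate took effect on 13 Jun 2006.

163 days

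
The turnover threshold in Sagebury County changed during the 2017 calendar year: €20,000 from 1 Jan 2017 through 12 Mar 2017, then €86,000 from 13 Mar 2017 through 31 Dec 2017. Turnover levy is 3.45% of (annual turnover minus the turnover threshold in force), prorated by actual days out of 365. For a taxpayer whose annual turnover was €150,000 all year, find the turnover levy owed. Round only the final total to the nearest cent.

1 Jan – 12 Mar 2017: 71 days, exemption €20,000 → (€150,000 − €20,000) × 3.45% × 71/365 = €872.4247
13 Mar – 31 Dec 2017: 294 days, exemption €86,000 → (€150,000 − €86,000) × 3.45% × 294/365 = €1,778.4986
Total = €2,650.9233

€2,650.92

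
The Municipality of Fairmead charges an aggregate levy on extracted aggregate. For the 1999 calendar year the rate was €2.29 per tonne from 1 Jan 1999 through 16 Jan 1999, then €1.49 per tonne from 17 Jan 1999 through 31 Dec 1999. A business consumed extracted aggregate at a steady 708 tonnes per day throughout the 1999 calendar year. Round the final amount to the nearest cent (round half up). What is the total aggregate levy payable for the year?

€394108.20

1 Jan – 16 Jan 1999: 16 days × 708 tonnes/day = 11,328 tonnes at €2.29/tonne → €25941.12
17 Jan – 31 Dec 1999: 349 days × 708 tonnes/day = 247,092 tonnes at €1.49/tonne → €368167.08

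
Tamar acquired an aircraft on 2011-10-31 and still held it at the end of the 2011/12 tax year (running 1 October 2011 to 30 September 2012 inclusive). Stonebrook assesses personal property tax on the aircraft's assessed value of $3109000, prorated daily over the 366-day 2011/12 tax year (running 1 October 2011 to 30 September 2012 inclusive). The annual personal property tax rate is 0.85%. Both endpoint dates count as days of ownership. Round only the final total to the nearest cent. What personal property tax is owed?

$24260.39

Days held (2011-10-31 to 2012-09-30): 336 out of 366
Tax = $3109000 × 0.85% × 336/366 = $24260.3934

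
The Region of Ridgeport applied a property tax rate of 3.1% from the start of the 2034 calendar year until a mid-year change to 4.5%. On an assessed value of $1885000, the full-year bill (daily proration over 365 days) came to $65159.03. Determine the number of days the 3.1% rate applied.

272 days

Let d = days at the first rate; then 365 − d days at the second rate.
$1885000 × [3.1%·d + 4.5%·(365−d)] / 365 = $65159.03
Solving gives d = 272, so the new rate took effect on 30 Sep 2034.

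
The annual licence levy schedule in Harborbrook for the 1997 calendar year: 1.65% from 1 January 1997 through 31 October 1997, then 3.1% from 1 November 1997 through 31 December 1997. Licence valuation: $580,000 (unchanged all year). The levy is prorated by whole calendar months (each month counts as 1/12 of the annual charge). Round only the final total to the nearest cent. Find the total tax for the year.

$10,971.67

1 January – 31 October 1997: 10 months at 1.65% → $580,000 × 1.65% × 10/12 = $7,975.0000
1 November – 31 December 1997: 2 months at 3.1% → $580,000 × 3.1% × 2/12 = $2,996.6667
Total = $10,971.6667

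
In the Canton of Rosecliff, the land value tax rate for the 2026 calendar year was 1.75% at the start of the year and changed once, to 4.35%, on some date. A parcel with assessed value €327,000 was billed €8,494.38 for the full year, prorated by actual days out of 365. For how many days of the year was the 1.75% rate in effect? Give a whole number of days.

246 days

Let d = days at the first rate; then 365 − d days at the second rate.
€327,000 × [1.75%·d + 4.35%·(365−d)] / 365 = €8,494.38
Solving gives d = 246, so the new rate took effect on September 4, 2026.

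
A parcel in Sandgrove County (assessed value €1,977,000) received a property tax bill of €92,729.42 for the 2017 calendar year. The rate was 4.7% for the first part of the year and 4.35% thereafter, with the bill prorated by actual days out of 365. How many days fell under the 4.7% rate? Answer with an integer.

Let d = days at the first rate; then 365 − d days at the second rate.
€1,977,000 × [4.7%·d + 4.35%·(365−d)] / 365 = €92,729.42
Solving gives d = 355, so the new rate took effect on December 22, 2017.

355 days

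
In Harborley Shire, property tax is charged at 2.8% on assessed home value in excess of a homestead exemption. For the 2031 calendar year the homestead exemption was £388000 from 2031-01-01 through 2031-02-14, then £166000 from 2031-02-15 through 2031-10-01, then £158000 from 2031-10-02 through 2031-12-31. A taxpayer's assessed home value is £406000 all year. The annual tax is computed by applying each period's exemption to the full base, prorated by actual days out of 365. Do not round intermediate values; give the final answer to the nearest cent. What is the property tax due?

£6009.49

2031-01-01 to 2031-02-14: 45 days, exemption £388000 → (£406000 − £388000) × 2.8% × 45/365 = £62.1370
2031-02-15 to 2031-10-01: 229 days, exemption £166000 → (£406000 − £166000) × 2.8% × 229/365 = £4216.1096
2031-10-02 to 2031-12-31: 91 days, exemption £158000 → (£406000 − £158000) × 2.8% × 91/365 = £1731.2438
Total = £6009.4904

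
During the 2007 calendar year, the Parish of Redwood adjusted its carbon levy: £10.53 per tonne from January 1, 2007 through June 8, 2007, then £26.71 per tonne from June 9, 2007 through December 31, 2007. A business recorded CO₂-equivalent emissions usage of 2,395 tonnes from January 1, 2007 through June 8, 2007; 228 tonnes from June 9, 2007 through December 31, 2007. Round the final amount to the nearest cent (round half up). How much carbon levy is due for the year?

£31,309.23

January 1 – June 8, 2007: 2,395 tonnes at £10.53/tonne → £25,219.35
June 9 – December 31, 2007: 228 tonnes at £26.71/tonne → £6,089.88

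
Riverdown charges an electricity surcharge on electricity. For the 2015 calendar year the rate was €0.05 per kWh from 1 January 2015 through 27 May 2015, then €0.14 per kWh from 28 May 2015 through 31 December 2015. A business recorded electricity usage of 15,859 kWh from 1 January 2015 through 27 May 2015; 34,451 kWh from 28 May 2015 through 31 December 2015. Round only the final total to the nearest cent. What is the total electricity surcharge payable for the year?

€5616.09

1 January – 27 May 2015: 15,859 kWh at €0.05/kWh → €792.95
28 May – 31 December 2015: 34,451 kWh at €0.14/kWh → €4823.14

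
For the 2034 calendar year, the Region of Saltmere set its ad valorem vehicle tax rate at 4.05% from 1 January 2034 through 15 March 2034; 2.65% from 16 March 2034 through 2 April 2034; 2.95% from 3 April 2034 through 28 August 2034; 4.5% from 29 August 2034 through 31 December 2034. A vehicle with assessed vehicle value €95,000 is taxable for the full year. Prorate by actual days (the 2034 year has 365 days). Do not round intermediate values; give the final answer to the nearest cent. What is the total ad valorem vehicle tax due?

1 January – 15 March 2034: 74 days at 4.05% → €95,000 × 4.05% × 74/365 = €780.0411
16 March – 2 April 2034: 18 days at 2.65% → €95,000 × 2.65% × 18/365 = €124.1507
3 April – 28 August 2034: 148 days at 2.95% → €95,000 × 2.95% × 148/365 = €1,136.3562
29 August – 31 December 2034: 125 days at 4.5% → €95,000 × 4.5% × 125/365 = €1,464.0411
Total = €3,504.5890

€3,504.59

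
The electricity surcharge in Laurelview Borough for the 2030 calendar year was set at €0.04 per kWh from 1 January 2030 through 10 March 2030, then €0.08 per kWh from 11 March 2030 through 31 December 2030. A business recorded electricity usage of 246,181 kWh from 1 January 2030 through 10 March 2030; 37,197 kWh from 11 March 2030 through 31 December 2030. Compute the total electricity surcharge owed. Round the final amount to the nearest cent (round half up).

1 January – 10 March 2030: 246,181 kWh at €0.04/kWh → €9847.24
11 March – 31 December 2030: 37,197 kWh at €0.08/kWh → €2975.76

€12823.00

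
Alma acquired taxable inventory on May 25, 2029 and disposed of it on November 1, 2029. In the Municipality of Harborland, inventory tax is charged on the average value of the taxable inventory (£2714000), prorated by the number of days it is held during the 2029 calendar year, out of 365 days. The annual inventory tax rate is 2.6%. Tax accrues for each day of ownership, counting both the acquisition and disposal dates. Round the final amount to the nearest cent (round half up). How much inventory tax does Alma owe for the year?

£31125.49

Days held (May 25 – November 1, 2029): 161 out of 365
Tax = £2714000 × 2.6% × 161/365 = £31125.4904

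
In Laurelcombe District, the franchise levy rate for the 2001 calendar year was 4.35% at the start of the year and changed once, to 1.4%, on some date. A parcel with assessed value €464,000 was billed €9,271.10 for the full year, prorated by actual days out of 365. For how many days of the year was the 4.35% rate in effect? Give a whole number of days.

74 days

Let d = days at the first rate; then 365 − d days at the second rate.
€464,000 × [4.35%·d + 1.4%·(365−d)] / 365 = €9,271.10
Solving gives d = 74, so the new rate took effect on 16 March 2001.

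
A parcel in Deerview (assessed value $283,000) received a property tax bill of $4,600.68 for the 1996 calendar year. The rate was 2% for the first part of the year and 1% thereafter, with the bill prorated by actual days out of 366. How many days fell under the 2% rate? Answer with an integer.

229 days

Let d = days at the first rate; then 366 − d days at the second rate.
$283,000 × [2%·d + 1%·(366−d)] / 366 = $4,600.68
Solving gives d = 229, so the new rate took effect on August 17, 1996.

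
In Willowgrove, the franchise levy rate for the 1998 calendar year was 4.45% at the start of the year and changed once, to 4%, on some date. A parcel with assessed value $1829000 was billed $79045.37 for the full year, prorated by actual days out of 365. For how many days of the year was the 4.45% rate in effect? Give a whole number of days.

261 days

Let d = days at the first rate; then 365 − d days at the second rate.
$1829000 × [4.45%·d + 4%·(365−d)] / 365 = $79045.37
Solving gives d = 261, so the new rate took effect on 19 Sep 1998.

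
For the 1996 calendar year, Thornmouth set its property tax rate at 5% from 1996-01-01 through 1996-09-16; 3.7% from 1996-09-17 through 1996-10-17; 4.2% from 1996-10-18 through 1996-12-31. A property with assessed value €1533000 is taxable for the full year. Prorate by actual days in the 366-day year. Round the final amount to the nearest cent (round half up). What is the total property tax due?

€72448.91

1996-01-01 to 1996-09-16: 260 days at 5% → €1533000 × 5% × 260/366 = €54450.8197
1996-09-17 to 1996-10-17: 31 days at 3.7% → €1533000 × 3.7% × 31/366 = €4804.2377
1996-10-18 to 1996-12-31: 75 days at 4.2% → €1533000 × 4.2% × 75/366 = €13193.8525
Total = €72448.9098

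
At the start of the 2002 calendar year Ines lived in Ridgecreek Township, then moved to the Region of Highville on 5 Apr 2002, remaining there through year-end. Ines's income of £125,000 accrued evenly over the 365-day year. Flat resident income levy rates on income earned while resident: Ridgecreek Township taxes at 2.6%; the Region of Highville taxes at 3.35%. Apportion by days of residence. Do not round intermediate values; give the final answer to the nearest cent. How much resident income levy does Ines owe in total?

Ridgecreek Township, 1 Jan – 4 Apr 2002: 94 days → £125,000 × 2.6% × 94/365 = £836.9863
The Region of Highville, 5 Apr – 31 Dec 2002: 271 days → £125,000 × 3.35% × 271/365 = £3,109.0753
Total = £3,946.0616

£3,946.06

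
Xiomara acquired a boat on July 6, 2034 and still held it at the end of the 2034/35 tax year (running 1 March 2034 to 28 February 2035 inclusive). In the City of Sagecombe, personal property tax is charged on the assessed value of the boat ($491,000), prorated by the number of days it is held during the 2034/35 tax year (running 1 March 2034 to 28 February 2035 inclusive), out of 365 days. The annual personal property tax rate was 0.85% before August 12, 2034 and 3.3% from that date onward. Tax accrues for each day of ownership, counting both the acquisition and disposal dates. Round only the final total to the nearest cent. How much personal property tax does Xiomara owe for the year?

July 6 – August 11, 2034: 37 days at 0.85% → $491,000 × 0.85% × 37/365 = $423.0671
August 12, 2034 – February 28, 2035: 201 days at 3.3% → $491,000 × 3.3% × 201/365 = $8,922.7479
Total = $9,345.8151

$9,345.82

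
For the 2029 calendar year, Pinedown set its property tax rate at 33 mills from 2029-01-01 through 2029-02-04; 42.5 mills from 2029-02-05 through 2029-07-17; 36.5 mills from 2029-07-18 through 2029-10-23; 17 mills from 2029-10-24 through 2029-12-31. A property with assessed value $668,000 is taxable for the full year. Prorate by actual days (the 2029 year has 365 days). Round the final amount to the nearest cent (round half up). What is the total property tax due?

2029-01-01 to 2029-02-04: 35 days at 33 mills → $668,000 × 3.3% × 35/365 = $2,113.8082
2029-02-05 to 2029-07-17: 163 days at 42.5 mills → $668,000 × 4.25% × 163/365 = $12,678.2740
2029-07-18 to 2029-10-23: 98 days at 36.5 mills → $668,000 × 3.65% × 98/365 = $6,546.4000
2029-10-24 to 2029-12-31: 69 days at 17 mills → $668,000 × 1.7% × 69/365 = $2,146.7507
Total = $23,485.2329

$23,485.23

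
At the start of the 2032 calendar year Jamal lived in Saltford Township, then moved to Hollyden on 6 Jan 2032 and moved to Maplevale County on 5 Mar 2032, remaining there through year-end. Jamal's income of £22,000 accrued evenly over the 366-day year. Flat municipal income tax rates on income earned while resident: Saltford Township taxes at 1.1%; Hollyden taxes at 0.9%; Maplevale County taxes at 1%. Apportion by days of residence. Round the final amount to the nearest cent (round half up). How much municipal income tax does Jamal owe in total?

Saltford Township, 1 Jan – 5 Jan 2032: 5 days → £22,000 × 1.1% × 5/366 = £3.3060
Hollyden, 6 Jan – 4 Mar 2032: 59 days → £22,000 × 0.9% × 59/366 = £31.9180
Maplevale County, 5 Mar – 31 Dec 2032: 302 days → £22,000 × 1% × 302/366 = £181.5301
Total = £216.7541

£216.75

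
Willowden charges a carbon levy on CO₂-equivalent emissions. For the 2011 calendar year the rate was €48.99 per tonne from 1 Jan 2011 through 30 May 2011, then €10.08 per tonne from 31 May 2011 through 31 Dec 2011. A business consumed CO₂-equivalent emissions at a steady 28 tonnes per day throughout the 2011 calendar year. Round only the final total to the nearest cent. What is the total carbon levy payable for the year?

1 Jan – 30 May 2011: 150 days × 28 tonnes/day = 4,200 tonnes at €48.99/tonne → €205758.00
31 May – 31 Dec 2011: 215 days × 28 tonnes/day = 6,020 tonnes at €10.08/tonne → €60681.60

€266439.60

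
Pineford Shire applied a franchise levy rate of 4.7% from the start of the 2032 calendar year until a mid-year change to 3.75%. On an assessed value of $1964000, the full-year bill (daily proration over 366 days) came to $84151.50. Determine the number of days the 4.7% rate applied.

206 days

Let d = days at the first rate; then 366 − d days at the second rate.
$1964000 × [4.7%·d + 3.75%·(366−d)] / 366 = $84151.50
Solving gives d = 206, so the new rate took effect on July 25, 2032.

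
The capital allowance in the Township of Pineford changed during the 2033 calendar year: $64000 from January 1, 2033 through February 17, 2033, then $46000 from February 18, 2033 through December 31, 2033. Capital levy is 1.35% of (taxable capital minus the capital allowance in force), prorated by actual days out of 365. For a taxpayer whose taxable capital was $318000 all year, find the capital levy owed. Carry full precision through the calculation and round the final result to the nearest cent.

$3640.04

January 1 – February 17, 2033: 48 days, exemption $64000 → ($318000 − $64000) × 1.35% × 48/365 = $450.9370
February 18 – December 31, 2033: 317 days, exemption $46000 → ($318000 − $46000) × 1.35% × 317/365 = $3189.1068
Total = $3640.0438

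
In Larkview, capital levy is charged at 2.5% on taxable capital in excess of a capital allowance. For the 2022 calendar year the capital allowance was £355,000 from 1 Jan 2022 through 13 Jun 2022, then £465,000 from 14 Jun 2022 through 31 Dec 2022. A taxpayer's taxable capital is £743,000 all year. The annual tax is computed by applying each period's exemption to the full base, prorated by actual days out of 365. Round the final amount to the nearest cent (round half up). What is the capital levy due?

£8,185.62

1 Jan – 13 Jun 2022: 164 days, exemption £355,000 → (£743,000 − £355,000) × 2.5% × 164/365 = £4,358.3562
14 Jun – 31 Dec 2022: 201 days, exemption £465,000 → (£743,000 − £465,000) × 2.5% × 201/365 = £3,827.2603
Total = £8,185.6164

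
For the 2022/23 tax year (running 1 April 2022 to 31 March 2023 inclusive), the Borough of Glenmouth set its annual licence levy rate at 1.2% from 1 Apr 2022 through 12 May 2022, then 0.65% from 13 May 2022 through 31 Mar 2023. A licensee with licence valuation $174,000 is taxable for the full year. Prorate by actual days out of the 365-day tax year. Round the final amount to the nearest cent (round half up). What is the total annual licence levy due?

$1,241.12

1 Apr – 12 May 2022: 42 days at 1.2% → $174,000 × 1.2% × 42/365 = $240.2630
13 May 2022 – 31 Mar 2023: 323 days at 0.65% → $174,000 × 0.65% × 323/365 = $1,000.8575
Total = $1,241.1205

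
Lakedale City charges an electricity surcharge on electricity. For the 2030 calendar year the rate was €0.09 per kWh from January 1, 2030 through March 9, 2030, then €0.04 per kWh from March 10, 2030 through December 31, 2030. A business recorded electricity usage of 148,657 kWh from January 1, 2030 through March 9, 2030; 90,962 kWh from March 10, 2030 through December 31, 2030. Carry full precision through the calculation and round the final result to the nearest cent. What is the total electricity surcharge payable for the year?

January 1 – March 9, 2030: 148,657 kWh at €0.09/kWh → €13379.13
March 10 – December 31, 2030: 90,962 kWh at €0.04/kWh → €3638.48

€17017.61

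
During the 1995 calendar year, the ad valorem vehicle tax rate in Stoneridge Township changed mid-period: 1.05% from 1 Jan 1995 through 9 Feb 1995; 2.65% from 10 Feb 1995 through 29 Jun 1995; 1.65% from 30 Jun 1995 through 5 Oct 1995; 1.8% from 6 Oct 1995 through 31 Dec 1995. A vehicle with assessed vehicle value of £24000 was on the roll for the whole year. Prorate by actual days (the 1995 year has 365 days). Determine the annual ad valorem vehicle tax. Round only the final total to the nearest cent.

1 Jan – 9 Feb 1995: 40 days at 1.05% → £24000 × 1.05% × 40/365 = £27.6164
10 Feb – 29 Jun 1995: 140 days at 2.65% → £24000 × 2.65% × 140/365 = £243.9452
30 Jun – 5 Oct 1995: 98 days at 1.65% → £24000 × 1.65% × 98/365 = £106.3233
6 Oct – 31 Dec 1995: 87 days at 1.8% → £24000 × 1.8% × 87/365 = £102.9699
Total = £480.8548

£480.85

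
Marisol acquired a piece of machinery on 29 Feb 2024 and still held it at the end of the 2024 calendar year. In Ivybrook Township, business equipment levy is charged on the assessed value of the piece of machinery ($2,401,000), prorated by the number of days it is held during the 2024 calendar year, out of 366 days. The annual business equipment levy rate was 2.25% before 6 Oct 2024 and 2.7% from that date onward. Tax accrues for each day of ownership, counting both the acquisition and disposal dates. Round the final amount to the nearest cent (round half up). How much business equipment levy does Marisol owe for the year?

29 Feb – 5 Oct 2024: 220 days at 2.25% → $2,401,000 × 2.25% × 220/366 = $32,472.5410
6 Oct – 31 Dec 2024: 87 days at 2.7% → $2,401,000 × 2.7% × 87/366 = $15,409.6967
Total = $47,882.2377

$47,882.24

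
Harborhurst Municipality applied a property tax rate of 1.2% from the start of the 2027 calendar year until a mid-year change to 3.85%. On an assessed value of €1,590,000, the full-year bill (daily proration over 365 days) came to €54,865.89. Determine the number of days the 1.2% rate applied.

55 days

Let d = days at the first rate; then 365 − d days at the second rate.
€1,590,000 × [1.2%·d + 3.85%·(365−d)] / 365 = €54,865.89
Solving gives d = 55, so the new rate took effect on 25 February 2027.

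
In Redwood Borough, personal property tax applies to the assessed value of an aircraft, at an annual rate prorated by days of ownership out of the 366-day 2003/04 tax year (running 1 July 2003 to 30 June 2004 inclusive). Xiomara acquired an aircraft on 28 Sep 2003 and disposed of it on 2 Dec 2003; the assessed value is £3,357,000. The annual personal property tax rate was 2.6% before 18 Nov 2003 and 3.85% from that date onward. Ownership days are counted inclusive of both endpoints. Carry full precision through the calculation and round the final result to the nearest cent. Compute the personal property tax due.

£17,459.15

28 Sep – 17 Nov 2003: 51 days at 2.6% → £3,357,000 × 2.6% × 51/366 = £12,162.2459
18 Nov – 2 Dec 2003: 15 days at 3.85% → £3,357,000 × 3.85% × 15/366 = £5,296.9057
Total = £17,459.1516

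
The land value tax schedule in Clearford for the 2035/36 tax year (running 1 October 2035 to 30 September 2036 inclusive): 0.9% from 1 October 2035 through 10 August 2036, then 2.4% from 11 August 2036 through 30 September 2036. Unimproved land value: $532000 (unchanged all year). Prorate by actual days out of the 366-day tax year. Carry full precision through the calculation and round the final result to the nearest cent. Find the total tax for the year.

1 October 2035 – 10 August 2036: 315 days at 0.9% → $532000 × 0.9% × 315/366 = $4120.8197
11 August – 30 September 2036: 51 days at 2.4% → $532000 × 2.4% × 51/366 = $1779.1475
Total = $5899.9672

$5899.97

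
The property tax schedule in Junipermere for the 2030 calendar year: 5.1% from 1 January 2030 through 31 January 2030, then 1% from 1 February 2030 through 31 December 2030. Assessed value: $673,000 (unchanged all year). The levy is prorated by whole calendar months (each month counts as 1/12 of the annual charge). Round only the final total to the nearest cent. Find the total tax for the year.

1 January – 31 January 2030: 1 month at 5.1% → $673,000 × 5.1% × 1/12 = $2,860.2500
1 February – 31 December 2030: 11 months at 1% → $673,000 × 1% × 11/12 = $6,169.1667
Total = $9,029.4167

$9,029.42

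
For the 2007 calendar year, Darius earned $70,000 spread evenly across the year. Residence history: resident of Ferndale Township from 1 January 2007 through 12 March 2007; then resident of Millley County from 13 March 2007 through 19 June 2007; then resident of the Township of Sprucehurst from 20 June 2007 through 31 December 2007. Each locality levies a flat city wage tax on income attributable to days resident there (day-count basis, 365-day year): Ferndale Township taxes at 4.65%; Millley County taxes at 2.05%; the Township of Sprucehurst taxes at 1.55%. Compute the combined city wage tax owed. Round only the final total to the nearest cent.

$1,602.04

Ferndale Township, 1 January – 12 March 2007: 71 days → $70,000 × 4.65% × 71/365 = $633.1644
Millley County, 13 March – 19 June 2007: 99 days → $70,000 × 2.05% × 99/365 = $389.2192
The Township of Sprucehurst, 20 June – 31 December 2007: 195 days → $70,000 × 1.55% × 195/365 = $579.6575
Total = $1,602.0411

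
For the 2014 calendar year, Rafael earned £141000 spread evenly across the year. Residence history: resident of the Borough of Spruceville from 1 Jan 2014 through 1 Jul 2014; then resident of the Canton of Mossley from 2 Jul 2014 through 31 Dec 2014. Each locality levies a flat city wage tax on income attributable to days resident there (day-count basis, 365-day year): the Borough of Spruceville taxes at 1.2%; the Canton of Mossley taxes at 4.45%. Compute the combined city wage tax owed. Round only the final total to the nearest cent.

The Borough of Spruceville, 1 Jan – 1 Jul 2014: 182 days → £141000 × 1.2% × 182/365 = £843.6822
The Canton of Mossley, 2 Jul – 31 Dec 2014: 183 days → £141000 × 4.45% × 183/365 = £3145.8452
Total = £3989.5274

£3989.53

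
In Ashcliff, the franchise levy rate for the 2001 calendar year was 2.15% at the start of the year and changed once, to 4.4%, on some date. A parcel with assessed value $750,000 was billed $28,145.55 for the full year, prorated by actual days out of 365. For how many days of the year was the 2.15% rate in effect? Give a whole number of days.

Let d = days at the first rate; then 365 − d days at the second rate.
$750,000 × [2.15%·d + 4.4%·(365−d)] / 365 = $28,145.55
Solving gives d = 105, so the new rate took effect on April 16, 2001.

105 days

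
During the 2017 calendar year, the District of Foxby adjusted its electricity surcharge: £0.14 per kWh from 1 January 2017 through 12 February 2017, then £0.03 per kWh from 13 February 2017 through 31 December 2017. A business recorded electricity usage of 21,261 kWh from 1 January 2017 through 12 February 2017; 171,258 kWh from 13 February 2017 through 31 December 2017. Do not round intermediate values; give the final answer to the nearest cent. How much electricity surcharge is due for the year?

£8,114.28

1 January – 12 February 2017: 21,261 kWh at £0.14/kWh → £2,976.54
13 February – 31 December 2017: 171,258 kWh at £0.03/kWh → £5,137.74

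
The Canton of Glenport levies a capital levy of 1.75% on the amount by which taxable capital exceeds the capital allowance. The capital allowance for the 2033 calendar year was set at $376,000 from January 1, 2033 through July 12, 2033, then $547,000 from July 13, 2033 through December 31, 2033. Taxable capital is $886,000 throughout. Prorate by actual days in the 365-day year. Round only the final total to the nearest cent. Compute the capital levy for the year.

January 1 – July 12, 2033: 193 days, exemption $376,000 → ($886,000 − $376,000) × 1.75% × 193/365 = $4,719.2466
July 13 – December 31, 2033: 172 days, exemption $547,000 → ($886,000 − $547,000) × 1.75% × 172/365 = $2,795.5890
Total = $7,514.8356

$7,514.84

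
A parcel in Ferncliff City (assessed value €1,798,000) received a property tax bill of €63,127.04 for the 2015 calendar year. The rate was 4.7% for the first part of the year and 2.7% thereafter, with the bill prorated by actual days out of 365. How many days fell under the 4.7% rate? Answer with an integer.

148 days

Let d = days at the first rate; then 365 − d days at the second rate.
€1,798,000 × [4.7%·d + 2.7%·(365−d)] / 365 = €63,127.04
Solving gives d = 148, so the new rate took effect on May 29, 2015.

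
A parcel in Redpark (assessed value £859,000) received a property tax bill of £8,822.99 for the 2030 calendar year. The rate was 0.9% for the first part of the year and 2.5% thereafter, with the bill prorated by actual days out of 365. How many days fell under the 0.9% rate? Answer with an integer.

Let d = days at the first rate; then 365 − d days at the second rate.
£859,000 × [0.9%·d + 2.5%·(365−d)] / 365 = £8,822.99
Solving gives d = 336, so the new rate took effect on December 3, 2030.

336 days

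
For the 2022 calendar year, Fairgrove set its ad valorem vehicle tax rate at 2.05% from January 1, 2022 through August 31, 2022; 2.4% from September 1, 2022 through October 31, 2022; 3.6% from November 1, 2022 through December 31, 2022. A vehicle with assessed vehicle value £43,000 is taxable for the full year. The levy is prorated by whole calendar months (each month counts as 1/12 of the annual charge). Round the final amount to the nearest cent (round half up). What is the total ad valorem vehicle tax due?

£1,017.67

January 1 – August 31, 2022: 8 months at 2.05% → £43,000 × 2.05% × 8/12 = £587.6667
September 1 – October 31, 2022: 2 months at 2.4% → £43,000 × 2.4% × 2/12 = £172.0000
November 1 – December 31, 2022: 2 months at 3.6% → £43,000 × 3.6% × 2/12 = £258.0000
Total = £1,017.6667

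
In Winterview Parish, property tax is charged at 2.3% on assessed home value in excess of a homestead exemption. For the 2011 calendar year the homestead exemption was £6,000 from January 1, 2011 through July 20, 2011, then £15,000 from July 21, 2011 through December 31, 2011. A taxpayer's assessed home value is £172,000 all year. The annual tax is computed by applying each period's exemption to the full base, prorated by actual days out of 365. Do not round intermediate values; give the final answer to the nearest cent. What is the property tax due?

£3,724.99

January 1 – July 20, 2011: 201 days, exemption £6,000 → (£172,000 − £6,000) × 2.3% × 201/365 = £2,102.5151
July 21 – December 31, 2011: 164 days, exemption £15,000 → (£172,000 − £15,000) × 2.3% × 164/365 = £1,622.4767
Total = £3,724.9918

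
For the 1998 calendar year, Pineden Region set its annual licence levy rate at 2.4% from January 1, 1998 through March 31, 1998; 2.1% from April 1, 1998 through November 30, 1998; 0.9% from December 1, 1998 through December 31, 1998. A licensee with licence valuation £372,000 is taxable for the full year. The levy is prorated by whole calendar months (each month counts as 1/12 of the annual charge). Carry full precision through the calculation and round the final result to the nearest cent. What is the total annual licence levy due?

£7,719.00

January 1 – March 31, 1998: 3 months at 2.4% → £372,000 × 2.4% × 3/12 = £2,232.0000
April 1 – November 30, 1998: 8 months at 2.1% → £372,000 × 2.1% × 8/12 = £5,208.0000
December 1 – December 31, 1998: 1 month at 0.9% → £372,000 × 0.9% × 1/12 = £279.0000
Total = £7,719.0000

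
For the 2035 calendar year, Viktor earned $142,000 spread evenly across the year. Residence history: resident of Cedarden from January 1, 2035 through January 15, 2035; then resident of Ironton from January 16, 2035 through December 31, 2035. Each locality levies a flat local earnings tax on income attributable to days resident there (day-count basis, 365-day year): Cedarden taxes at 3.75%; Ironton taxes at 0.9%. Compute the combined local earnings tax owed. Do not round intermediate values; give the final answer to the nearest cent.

$1,444.32

Cedarden, January 1 – January 15, 2035: 15 days → $142,000 × 3.75% × 15/365 = $218.8356
Ironton, January 16 – December 31, 2035: 350 days → $142,000 × 0.9% × 350/365 = $1,225.4795
Total = $1,444.3151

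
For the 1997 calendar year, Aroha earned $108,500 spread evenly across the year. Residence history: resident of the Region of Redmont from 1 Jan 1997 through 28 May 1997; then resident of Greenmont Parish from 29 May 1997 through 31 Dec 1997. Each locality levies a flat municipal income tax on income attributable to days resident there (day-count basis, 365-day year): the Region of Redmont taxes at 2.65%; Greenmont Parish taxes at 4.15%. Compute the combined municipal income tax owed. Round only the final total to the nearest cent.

$3,842.83

The Region of Redmont, 1 Jan – 28 May 1997: 148 days → $108,500 × 2.65% × 148/365 = $1,165.8548
Greenmont Parish, 29 May – 31 Dec 1997: 217 days → $108,500 × 4.15% × 217/365 = $2,676.9774
Total = $3,842.8322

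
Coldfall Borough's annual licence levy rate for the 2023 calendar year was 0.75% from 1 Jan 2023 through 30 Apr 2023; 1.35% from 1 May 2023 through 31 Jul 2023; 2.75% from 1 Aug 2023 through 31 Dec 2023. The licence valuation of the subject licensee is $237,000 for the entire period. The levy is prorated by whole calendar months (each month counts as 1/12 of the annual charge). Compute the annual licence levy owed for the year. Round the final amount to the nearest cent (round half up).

$4,108.00

1 Jan – 30 Apr 2023: 4 months at 0.75% → $237,000 × 0.75% × 4/12 = $592.5000
1 May – 31 Jul 2023: 3 months at 1.35% → $237,000 × 1.35% × 3/12 = $799.8750
1 Aug – 31 Dec 2023: 5 months at 2.75% → $237,000 × 2.75% × 5/12 = $2,715.6250
Total = $4,108.0000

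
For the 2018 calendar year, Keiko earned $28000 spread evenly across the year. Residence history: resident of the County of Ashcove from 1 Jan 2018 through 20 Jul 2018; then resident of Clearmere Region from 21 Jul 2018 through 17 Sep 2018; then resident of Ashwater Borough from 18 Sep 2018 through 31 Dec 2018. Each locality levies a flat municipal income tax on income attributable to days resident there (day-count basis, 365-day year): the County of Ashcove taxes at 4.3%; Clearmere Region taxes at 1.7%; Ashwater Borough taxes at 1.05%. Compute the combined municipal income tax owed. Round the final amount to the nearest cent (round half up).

$824.54

The County of Ashcove, 1 Jan – 20 Jul 2018: 201 days → $28000 × 4.3% × 201/365 = $663.0247
Clearmere Region, 21 Jul – 17 Sep 2018: 59 days → $28000 × 1.7% × 59/365 = $76.9425
Ashwater Borough, 18 Sep – 31 Dec 2018: 105 days → $28000 × 1.05% × 105/365 = $84.5753
Total = $824.5425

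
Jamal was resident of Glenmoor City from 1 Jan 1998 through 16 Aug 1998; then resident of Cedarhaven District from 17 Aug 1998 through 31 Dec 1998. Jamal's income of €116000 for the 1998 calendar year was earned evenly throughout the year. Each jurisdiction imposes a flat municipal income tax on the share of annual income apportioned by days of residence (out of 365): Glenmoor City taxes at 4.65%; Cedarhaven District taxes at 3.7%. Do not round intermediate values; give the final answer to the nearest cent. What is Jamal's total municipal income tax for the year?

Glenmoor City, 1 Jan – 16 Aug 1998: 228 days → €116000 × 4.65% × 228/365 = €3369.4027
Cedarhaven District, 17 Aug – 31 Dec 1998: 137 days → €116000 × 3.7% × 137/365 = €1610.9699
Total = €4980.3726

€4980.37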